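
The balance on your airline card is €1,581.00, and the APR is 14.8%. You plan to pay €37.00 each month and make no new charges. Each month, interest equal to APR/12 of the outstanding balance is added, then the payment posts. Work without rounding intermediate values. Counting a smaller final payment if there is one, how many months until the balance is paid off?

Monthly rate r = 14.8%/12 = 1.23333% = 0.0123333.
Recurrence: B ← B·(1+r) − €37.00.
Month 1: interest €19.50; balance after payment €1,563.50.
Month 2: interest €19.28; balance after payment €1,545.78.
Closed form: n = −ln(1 − rB₀/P)/ln(1+r) = −ln(0.473)/ln(1.01233) ≈ 61.076, so the balance reaches zero during payment 62.

62 months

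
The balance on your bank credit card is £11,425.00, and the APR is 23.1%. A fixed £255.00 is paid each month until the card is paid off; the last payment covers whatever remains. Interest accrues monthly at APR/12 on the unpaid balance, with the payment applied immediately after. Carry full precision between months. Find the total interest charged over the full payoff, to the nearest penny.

£15,108.21

Monthly rate r = 23.1%/12 = 1.925% = 0.01925.
Payoff takes n = ⌈−ln(1 − rB₀/P)/ln(1+r)⌉ = ⌈104.051⌉ = 105 payments; the last is £13.21.
Total paid = 104·£255.00 + £13.21 = £26,533.21.
Total interest = total paid − principal = £26,533.21 − £11,425.00 = £15,108.21.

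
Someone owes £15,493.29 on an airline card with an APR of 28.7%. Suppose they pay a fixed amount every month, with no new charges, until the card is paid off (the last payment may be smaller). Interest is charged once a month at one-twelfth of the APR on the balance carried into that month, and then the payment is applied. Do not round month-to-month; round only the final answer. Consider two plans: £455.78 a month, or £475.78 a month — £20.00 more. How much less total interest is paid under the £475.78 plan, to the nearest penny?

£1,959.53

Monthly rate r = 28.7%/12 = 2.39167% = 0.0239167.
At £455.78/mo: n = ⌈−ln(1 − rB₀/P)/ln(1+r)⌉ = 71 payments (last £427.87); total interest = total paid − £15,493.29 = £16,839.18.
At £475.78/mo: 64 payments (last £398.80); total interest £14,879.65.
Interest saved = £16,839.18 − £14,879.65 = £1,959.53.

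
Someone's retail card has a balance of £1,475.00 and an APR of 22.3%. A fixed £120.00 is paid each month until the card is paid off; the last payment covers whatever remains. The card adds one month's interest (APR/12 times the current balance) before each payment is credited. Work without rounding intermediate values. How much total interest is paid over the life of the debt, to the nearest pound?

£215

Monthly rate r = 22.3%/12 = 1.85833% = 0.0185833.
Payoff takes n = ⌈−ln(1 − rB₀/P)/ln(1+r)⌉ = ⌈14.083⌉ = 15 payments; the last is £10.10.
Total paid = 14·£120.00 + £10.10 = £1,690.10.
Total interest = total paid − principal = £1,690.10 − £1,475.00 = £215.10.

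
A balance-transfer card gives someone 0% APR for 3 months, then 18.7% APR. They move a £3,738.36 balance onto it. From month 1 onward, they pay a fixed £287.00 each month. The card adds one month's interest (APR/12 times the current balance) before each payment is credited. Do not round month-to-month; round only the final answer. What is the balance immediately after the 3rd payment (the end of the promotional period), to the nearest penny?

Promo months 1–3 at r₀ = 0%/12 = 0; months 4+ at r₁ = 18.7%/12 = 0.0155833.
After month 3 (no interest yet): B = £3,738.36 − 3·£287.00 = £2,877.36.

£2,877.36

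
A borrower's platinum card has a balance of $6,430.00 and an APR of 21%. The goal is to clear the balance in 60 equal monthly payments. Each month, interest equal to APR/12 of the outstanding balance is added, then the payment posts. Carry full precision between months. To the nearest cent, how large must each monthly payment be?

$173.95

Monthly rate r = 21%/12 = 1.75% = 0.0175.
Level-payment amortization: P = B₀·r / (1 − (1+r)^(−n)) = 6430.00·0.0175 / (1 − 1.0175^(−60)).
Denominator 1 − (1+r)^(−60) = 0.646869747.
P = 112.525 / 0.646869747 ≈ 173.95.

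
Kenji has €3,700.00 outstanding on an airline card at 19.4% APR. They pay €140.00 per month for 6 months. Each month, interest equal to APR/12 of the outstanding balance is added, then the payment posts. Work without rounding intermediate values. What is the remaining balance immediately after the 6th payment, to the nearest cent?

€3,199.03

Monthly rate r = 19.4%/12 = 1.61667% = 0.0161667.
Each month: B ← B·(1+r) − €140.00.
Month 1: interest €59.82; balance after payment €3,619.82.
Month 2: interest €58.52; balance after payment €3,538.34.
Month 3: interest €57.20; balance after payment €3,455.54.
Month 4: interest €55.86; balance after payment €3,371.40.
Month 5: interest €54.50; balance after payment €3,285.91.
Month 6: interest €53.12; balance after payment €3,199.03.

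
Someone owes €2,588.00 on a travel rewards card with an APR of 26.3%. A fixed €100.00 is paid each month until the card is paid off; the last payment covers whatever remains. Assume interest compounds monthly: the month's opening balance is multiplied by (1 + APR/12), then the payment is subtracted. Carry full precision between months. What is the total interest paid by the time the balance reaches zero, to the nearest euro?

Monthly rate r = 26.3%/12 = 2.19167% = 0.0219167.
Payoff takes n = ⌈−ln(1 − rB₀/P)/ln(1+r)⌉ = ⌈38.630⌉ = 39 payments; the last is €63.21.
Total paid = 38·€100.00 + €63.21 = €3,863.21.
Total interest = total paid − principal = €3,863.21 − €2,588.00 = €1,275.21.

€1,275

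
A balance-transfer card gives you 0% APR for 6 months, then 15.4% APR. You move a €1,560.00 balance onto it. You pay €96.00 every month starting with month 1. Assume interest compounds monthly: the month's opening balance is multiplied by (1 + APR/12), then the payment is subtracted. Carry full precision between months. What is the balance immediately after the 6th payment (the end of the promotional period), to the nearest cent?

Promo months 1–6 at r₀ = 0%/12 = 0; months 7+ at r₁ = 15.4%/12 = 0.0128333.
After month 6 (no interest yet): B = €1,560.00 − 6·€96.00 = €984.00.

€984.00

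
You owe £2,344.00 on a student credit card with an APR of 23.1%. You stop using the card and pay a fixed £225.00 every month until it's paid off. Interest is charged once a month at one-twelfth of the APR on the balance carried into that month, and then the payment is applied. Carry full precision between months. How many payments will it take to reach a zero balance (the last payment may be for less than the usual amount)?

Monthly rate r = 23.1%/12 = 1.925% = 0.01925.
Recurrence: B ← B·(1+r) − £225.00.
Month 1: interest £45.12; balance after payment £2,164.12.
Month 2: interest £41.66; balance after payment £1,980.78.
Closed form: n = −ln(1 − rB₀/P)/ln(1+r) = −ln(0.79946)/ln(1.01925) ≈ 11.739, so the balance reaches zero during payment 12.

12 months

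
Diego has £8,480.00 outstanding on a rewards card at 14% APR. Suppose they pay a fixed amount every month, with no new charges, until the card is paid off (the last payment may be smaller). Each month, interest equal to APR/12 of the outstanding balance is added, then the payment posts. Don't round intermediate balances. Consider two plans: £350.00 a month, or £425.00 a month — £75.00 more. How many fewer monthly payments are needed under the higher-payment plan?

6 fewer payments

Monthly rate r = 14%/12 = 1.16667% = 0.0116667.
At £350.00/mo: n = ⌈−ln(1 − rB₀/P)/ln(1+r)⌉ = 29 payments (last £224.93); total interest = total paid − £8,480.00 = £1,544.93.
At £425.00/mo: 23 payments (last £359.63); total interest £1,229.63.
Payments saved = 29 − 23 = 6.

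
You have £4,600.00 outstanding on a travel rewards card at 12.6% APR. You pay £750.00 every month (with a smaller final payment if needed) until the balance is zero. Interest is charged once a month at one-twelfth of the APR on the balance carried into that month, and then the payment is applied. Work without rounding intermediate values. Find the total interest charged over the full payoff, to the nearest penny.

Monthly rate r = 12.6%/12 = 1.05% = 0.0105.
Payoff takes n = ⌈−ln(1 − rB₀/P)/ln(1+r)⌉ = ⌈6.373⌉ = 7 payments; the last is £280.64.
Total paid = 6·£750.00 + £280.64 = £4,780.64.
Total interest = total paid − principal = £4,780.64 − £4,600.00 = £180.64.

£180.64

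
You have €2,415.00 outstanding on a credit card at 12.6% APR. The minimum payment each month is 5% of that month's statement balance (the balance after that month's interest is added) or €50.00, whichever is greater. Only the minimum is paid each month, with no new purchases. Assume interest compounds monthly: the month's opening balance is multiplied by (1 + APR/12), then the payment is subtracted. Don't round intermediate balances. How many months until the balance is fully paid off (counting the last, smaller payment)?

Monthly rate r = 12.6%/12 = 1.05% = 0.0105.
While 5% of the post-interest balance exceeds €50.00, each month B ← (B·(1+r))·(1 − 0.05), i.e. B shrinks by the factor (1+r)·0.95 = 0.95997.
This holds for months 1–22. Entering month 23 the balance is €983.19; 5% of the post-interest balance is now below €50.00, so the flat €50.00 minimum applies from here.
From month 23 a fixed €50.00 at rate r clears €983.19 in 23 more payments. Total: 22 + 23 = 45 months.

45 months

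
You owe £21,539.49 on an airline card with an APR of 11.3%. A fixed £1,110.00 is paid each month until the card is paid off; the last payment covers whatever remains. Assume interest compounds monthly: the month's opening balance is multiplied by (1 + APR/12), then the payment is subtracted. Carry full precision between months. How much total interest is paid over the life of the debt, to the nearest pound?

£2,359

Monthly rate r = 11.3%/12 = 0.941667% = 0.00941667.
Payoff takes n = ⌈−ln(1 − rB₀/P)/ln(1+r)⌉ = ⌈21.529⌉ = 22 payments; the last is £588.82.
Total paid = 21·£1,110.00 + £588.82 = £23,898.82.
Total interest = total paid − principal = £23,898.82 − £21,539.49 = £2,359.33.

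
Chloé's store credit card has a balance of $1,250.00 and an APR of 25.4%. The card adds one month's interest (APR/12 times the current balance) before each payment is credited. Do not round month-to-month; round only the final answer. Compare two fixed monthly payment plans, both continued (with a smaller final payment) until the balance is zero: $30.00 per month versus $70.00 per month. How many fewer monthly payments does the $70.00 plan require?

Monthly rate r = 25.4%/12 = 2.11667% = 0.0211667.
At $30.00/mo: n = ⌈−ln(1 − rB₀/P)/ln(1+r)⌉ = 103 payments (last $0.19); total interest = total paid − $1,250.00 = $1,810.19.
At $70.00/mo: 23 payments (last $46.85); total interest $336.85.
Payments saved = 103 − 23 = 80.

80 fewer payments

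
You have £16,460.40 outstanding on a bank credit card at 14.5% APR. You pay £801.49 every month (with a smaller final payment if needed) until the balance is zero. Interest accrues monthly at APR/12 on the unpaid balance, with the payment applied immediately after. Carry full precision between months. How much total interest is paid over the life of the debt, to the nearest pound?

£2,574

Monthly rate r = 14.5%/12 = 1.20833% = 0.0120833.
Payoff takes n = ⌈−ln(1 − rB₀/P)/ln(1+r)⌉ = ⌈23.748⌉ = 24 payments; the last is £600.06.
Total paid = 23·£801.49 + £600.06 = £19,034.33.
Total interest = total paid − principal = £19,034.33 − £16,460.40 = £2,573.93.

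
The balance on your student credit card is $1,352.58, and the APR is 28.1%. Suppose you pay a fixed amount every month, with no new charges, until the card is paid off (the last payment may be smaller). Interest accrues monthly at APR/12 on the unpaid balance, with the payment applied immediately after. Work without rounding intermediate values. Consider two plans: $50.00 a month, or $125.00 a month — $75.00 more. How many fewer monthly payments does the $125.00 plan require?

31 fewer payments

Monthly rate r = 28.1%/12 = 2.34167% = 0.0234167.
At $50.00/mo: n = ⌈−ln(1 − rB₀/P)/ln(1+r)⌉ = 44 payments (last $18.14); total interest = total paid − $1,352.58 = $815.56.
At $125.00/mo: 13 payments (last $78.34); total interest $225.76.
Payments saved = 44 − 13 = 31.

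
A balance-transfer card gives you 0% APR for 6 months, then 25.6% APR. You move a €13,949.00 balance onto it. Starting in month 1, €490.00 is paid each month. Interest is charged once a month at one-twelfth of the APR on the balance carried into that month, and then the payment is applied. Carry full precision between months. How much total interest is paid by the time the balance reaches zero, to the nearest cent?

€4,139.85

Promo months 1–6 at r₀ = 0%/12 = 0; months 7+ at r₁ = 25.6%/12 = 0.0213333.
After month 6 (no interest yet): B = €13,949.00 − 6·€490.00 = €11,009.00.
Then at r₁ with €490.00/mo: n₂ = −ln(1 − r₁·B/P)/ln(1+r₁) ≈ 30.92 → 31 more payments.
Total paid = 36·€490.00 + €448.85 = €18,088.85; interest = €18,088.85 − €13,949.00 = €4,139.85.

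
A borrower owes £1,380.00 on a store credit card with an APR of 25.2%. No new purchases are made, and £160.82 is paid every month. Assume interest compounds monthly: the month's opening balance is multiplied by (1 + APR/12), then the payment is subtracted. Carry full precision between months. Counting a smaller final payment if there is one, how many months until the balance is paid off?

Monthly rate r = 25.2%/12 = 2.1% = 0.021.
Recurrence: B ← B·(1+r) − £160.82.
Month 1: interest £28.98; balance after payment £1,248.16.
Month 2: interest £26.21; balance after payment £1,113.55.
Closed form: n = −ln(1 − rB₀/P)/ln(1+r) = −ln(0.8198)/ln(1.021) ≈ 9.561, so the balance reaches zero during payment 10.

10 months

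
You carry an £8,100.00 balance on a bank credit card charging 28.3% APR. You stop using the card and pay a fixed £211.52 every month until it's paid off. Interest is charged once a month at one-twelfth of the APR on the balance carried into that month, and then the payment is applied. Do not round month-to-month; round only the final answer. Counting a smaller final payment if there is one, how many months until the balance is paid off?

101 months

Monthly rate r = 28.3%/12 = 2.35833% = 0.0235833.
Recurrence: B ← B·(1+r) − £211.52.
Month 1: interest £191.03; balance after payment £8,079.50.
Month 2: interest £190.54; balance after payment £8,058.53.
Closed form: n = −ln(1 − rB₀/P)/ln(1+r) = −ln(0.096894)/ln(1.02358) ≈ 100.137, so the balance reaches zero during payment 101.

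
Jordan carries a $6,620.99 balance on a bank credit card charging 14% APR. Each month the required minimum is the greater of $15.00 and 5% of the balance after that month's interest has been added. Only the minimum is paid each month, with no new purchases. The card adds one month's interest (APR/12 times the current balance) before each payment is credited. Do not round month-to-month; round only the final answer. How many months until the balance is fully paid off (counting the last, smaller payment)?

Monthly rate r = 14%/12 = 1.16667% = 0.0116667.
While 5% of the post-interest balance exceeds $15.00, each month B ← (B·(1+r))·(1 − 0.05), i.e. B shrinks by the factor (1+r)·0.95 = 0.96108.
This holds for months 1–79. Entering month 80 the balance is $287.77; 5% of the post-interest balance is now below $15.00, so the flat $15.00 minimum applies from here.
From month 80 a fixed $15.00 at rate r clears $287.77 in 22 more payments. Total: 79 + 22 = 101 months.

101 months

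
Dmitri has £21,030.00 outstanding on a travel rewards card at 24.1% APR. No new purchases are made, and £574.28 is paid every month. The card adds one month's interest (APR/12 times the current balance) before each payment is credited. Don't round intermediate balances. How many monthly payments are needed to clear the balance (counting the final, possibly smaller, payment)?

Monthly rate r = 24.1%/12 = 2.00833% = 0.0200833.
Recurrence: B ← B·(1+r) − £574.28.
Month 1: interest £422.35; balance after payment £20,878.07.
Month 2: interest £419.30; balance after payment £20,723.09.
Closed form: n = −ln(1 − rB₀/P)/ln(1+r) = −ln(0.26455)/ln(1.02008) ≈ 66.872, so the balance reaches zero during payment 67.

67 payments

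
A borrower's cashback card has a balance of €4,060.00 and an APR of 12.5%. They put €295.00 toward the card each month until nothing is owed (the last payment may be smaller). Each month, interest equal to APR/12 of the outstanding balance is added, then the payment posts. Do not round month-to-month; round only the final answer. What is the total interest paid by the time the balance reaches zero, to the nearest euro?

Monthly rate r = 12.5%/12 = 1.04167% = 0.0104167.
Payoff takes n = ⌈−ln(1 − rB₀/P)/ln(1+r)⌉ = ⌈14.932⌉ = 15 payments; the last is €275.10.
Total paid = 14·€295.00 + €275.10 = €4,405.10.
Total interest = total paid − principal = €4,405.10 − €4,060.00 = €345.10.

€345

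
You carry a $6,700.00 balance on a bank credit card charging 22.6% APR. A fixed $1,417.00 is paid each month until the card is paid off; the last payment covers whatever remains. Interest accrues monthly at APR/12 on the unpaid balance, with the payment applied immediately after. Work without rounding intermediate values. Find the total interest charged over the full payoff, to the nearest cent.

$383.19

Monthly rate r = 22.6%/12 = 1.88333% = 0.0188333.
Payoff takes n = ⌈−ln(1 − rB₀/P)/ln(1+r)⌉ = ⌈4.999⌉ = 5 payments; the last is $1,415.19.
Total paid = 4·$1,417.00 + $1,415.19 = $7,083.19.
Total interest = total paid − principal = $7,083.19 − $6,700.00 = $383.19.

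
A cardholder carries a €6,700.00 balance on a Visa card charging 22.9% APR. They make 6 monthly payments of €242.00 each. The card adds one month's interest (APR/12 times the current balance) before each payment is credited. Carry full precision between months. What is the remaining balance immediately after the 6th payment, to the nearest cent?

€5,981.63

Monthly rate r = 22.9%/12 = 1.90833% = 0.0190833.
Each month: B ← B·(1+r) − €242.00.
Month 1: interest €127.86; balance after payment €6,585.86.
Month 2: interest €125.68; balance after payment €6,469.54.
Month 3: interest €123.46; balance after payment €6,351.00.
Month 4: interest €121.20; balance after payment €6,230.20.
Month 5: interest €118.89; balance after payment €6,107.09.
Month 6: interest €116.54; balance after payment €5,981.63.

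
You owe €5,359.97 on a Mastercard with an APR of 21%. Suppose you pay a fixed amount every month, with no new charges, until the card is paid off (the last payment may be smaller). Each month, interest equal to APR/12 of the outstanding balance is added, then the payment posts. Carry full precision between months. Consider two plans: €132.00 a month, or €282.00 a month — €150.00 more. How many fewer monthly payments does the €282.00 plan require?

48 fewer payments

Monthly rate r = 21%/12 = 1.75% = 0.0175.
At €132.00/mo: n = ⌈−ln(1 − rB₀/P)/ln(1+r)⌉ = 72 payments (last €62.67); total interest = total paid − €5,359.97 = €4,074.70.
At €282.00/mo: 24 payments (last €87.98); total interest €1,214.01.
Payments saved = 72 − 24 = 48.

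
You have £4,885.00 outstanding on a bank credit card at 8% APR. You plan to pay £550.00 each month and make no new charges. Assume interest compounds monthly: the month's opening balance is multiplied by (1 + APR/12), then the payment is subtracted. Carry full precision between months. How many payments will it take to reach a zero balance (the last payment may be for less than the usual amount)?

Monthly rate r = 8%/12 = 0.666667% = 0.00666667.
Recurrence: B ← B·(1+r) − £550.00.
Month 1: interest £32.57; balance after payment £4,367.57.
Month 2: interest £29.12; balance after payment £3,846.68.
Closed form: n = −ln(1 − rB₀/P)/ln(1+r) = −ln(0.94079)/ln(1.00667) ≈ 9.186, so the balance reaches zero during payment 10.

10 payments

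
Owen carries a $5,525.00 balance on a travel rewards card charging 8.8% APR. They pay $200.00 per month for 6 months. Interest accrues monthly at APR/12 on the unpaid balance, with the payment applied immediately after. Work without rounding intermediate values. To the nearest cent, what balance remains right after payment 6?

$4,550.38

Monthly rate r = 8.8%/12 = 0.733333% = 0.00733333.
Each month: B ← B·(1+r) − $200.00.
Month 1: interest $40.52; balance after payment $5,365.52.
Month 2: interest $39.35; balance after payment $5,204.86.
Month 3: interest $38.17; balance after payment $5,043.03.
Month 4: interest $36.98; balance after payment $4,880.02.
Month 5: interest $35.79; balance after payment $4,715.80.
Month 6: interest $34.58; balance after payment $4,550.38.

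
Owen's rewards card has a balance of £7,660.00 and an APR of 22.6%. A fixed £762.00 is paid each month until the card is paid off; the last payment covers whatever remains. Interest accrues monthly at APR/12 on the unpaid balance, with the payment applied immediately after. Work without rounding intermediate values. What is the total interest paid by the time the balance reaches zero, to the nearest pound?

£913

Monthly rate r = 22.6%/12 = 1.88333% = 0.0188333.
Payoff takes n = ⌈−ln(1 − rB₀/P)/ln(1+r)⌉ = ⌈11.249⌉ = 12 payments; the last is £191.00.
Total paid = 11·£762.00 + £191.00 = £8,573.00.
Total interest = total paid − principal = £8,573.00 − £7,660.00 = £913.00.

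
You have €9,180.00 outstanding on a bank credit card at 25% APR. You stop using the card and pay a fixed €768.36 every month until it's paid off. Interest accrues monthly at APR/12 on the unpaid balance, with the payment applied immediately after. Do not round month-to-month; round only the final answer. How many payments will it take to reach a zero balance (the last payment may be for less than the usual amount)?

Monthly rate r = 25%/12 = 2.08333% = 0.0208333.
Recurrence: B ← B·(1+r) − €768.36.
Month 1: interest €191.25; balance after payment €8,602.89.
Month 2: interest €179.23; balance after payment €8,013.76.
Closed form: n = −ln(1 − rB₀/P)/ln(1+r) = −ln(0.75109)/ln(1.02083) ≈ 13.881, so the balance reaches zero during payment 14.

14 months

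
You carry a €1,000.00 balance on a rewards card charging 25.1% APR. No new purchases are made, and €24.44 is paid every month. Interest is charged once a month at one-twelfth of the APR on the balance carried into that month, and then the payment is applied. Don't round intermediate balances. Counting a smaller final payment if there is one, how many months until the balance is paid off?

Monthly rate r = 25.1%/12 = 2.09167% = 0.0209167.
Recurrence: B ← B·(1+r) − €24.44.
Month 1: interest €20.92; balance after payment €996.48.
Month 2: interest €20.84; balance after payment €992.88.
Closed form: n = −ln(1 − rB₀/P)/ln(1+r) = −ln(0.14416)/ln(1.02092) ≈ 93.562, so the balance reaches zero during payment 94.

94 payments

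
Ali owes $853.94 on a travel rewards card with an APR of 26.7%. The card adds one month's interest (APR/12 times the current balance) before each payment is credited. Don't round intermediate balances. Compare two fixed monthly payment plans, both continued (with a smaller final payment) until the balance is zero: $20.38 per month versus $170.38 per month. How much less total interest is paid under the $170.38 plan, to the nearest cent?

Monthly rate r = 26.7%/12 = 2.225% = 0.02225.
At $20.38/mo: n = ⌈−ln(1 − rB₀/P)/ln(1+r)⌉ = 123 payments (last $7.32); total interest = total paid − $853.94 = $1,639.74.
At $170.38/mo: 6 payments (last $63.99); total interest $61.95.
Interest saved = $1,639.74 − $61.95 = $1,577.79.

$1,577.79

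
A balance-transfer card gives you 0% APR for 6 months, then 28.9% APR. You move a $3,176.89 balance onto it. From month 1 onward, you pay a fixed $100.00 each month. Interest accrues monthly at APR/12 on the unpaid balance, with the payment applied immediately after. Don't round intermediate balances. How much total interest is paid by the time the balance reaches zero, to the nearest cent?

Promo months 1–6 at r₀ = 0%/12 = 0; months 7+ at r₁ = 28.9%/12 = 0.0240833.
After month 6 (no interest yet): B = $3,176.89 − 6·$100.00 = $2,576.89.
Then at r₁ with $100.00/mo: n₂ = −ln(1 − r₁·B/P)/ln(1+r₁) ≈ 40.72 → 41 more payments.
Total paid = 46·$100.00 + $72.73 = $4,672.73; interest = $4,672.73 − $3,176.89 = $1,495.84.

$1,495.84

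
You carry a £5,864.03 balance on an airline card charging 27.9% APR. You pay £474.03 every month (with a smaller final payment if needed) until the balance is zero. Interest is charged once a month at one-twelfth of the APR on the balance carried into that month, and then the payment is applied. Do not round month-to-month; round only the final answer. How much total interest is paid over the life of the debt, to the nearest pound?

£1,132

Monthly rate r = 27.9%/12 = 2.325% = 0.02325.
Payoff takes n = ⌈−ln(1 − rB₀/P)/ln(1+r)⌉ = ⌈14.756⌉ = 15 payments; the last is £359.14.
Total paid = 14·£474.03 + £359.14 = £6,995.56.
Total interest = total paid − principal = £6,995.56 − £5,864.03 = £1,131.53.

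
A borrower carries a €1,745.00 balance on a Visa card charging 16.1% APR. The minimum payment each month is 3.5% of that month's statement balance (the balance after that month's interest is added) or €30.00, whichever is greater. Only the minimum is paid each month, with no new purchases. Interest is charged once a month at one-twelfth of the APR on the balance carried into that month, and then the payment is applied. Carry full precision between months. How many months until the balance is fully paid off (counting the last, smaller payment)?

69 months

Monthly rate r = 16.1%/12 = 1.34167% = 0.0134167.
While 3.5% of the post-interest balance exceeds €30.00, each month B ← (B·(1+r))·(1 − 0.035), i.e. B shrinks by the factor (1+r)·0.965 = 0.97795.
This holds for months 1–33. Entering month 34 the balance is €835.99; 3.5% of the post-interest balance is now below €30.00, so the flat €30.00 minimum applies from here.
From month 34 a fixed €30.00 at rate r clears €835.99 in 36 more payments. Total: 33 + 36 = 69 months.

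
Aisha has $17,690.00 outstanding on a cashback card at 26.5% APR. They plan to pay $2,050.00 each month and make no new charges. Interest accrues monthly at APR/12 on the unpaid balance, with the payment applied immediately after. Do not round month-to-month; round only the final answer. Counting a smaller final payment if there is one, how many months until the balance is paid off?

10 months

Monthly rate r = 26.5%/12 = 2.20833% = 0.0220833.
Recurrence: B ← B·(1+r) − $2,050.00.
Month 1: interest $390.65; balance after payment $16,030.65.
Month 2: interest $354.01; balance after payment $14,334.66.
Closed form: n = −ln(1 − rB₀/P)/ln(1+r) = −ln(0.80944)/ln(1.02208) ≈ 9.679, so the balance reaches zero during payment 10.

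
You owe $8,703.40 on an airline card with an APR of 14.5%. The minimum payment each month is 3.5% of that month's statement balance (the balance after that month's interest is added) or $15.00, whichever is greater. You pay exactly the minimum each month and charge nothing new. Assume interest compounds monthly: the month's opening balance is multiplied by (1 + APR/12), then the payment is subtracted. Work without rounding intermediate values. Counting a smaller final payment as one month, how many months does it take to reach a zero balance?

163 months

Monthly rate r = 14.5%/12 = 1.20833% = 0.0120833.
While 3.5% of the post-interest balance exceeds $15.00, each month B ← (B·(1+r))·(1 − 0.035), i.e. B shrinks by the factor (1+r)·0.965 = 0.97666.
This holds for months 1–129. Entering month 130 the balance is $413.63; 3.5% of the post-interest balance is now below $15.00, so the flat $15.00 minimum applies from here.
From month 130 a fixed $15.00 at rate r clears $413.63 in 34 more payments. Total: 129 + 34 = 163 months.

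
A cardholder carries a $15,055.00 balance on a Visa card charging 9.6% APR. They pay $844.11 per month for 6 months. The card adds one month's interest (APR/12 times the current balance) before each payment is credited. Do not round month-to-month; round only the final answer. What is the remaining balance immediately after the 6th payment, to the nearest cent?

$10,625.21

Monthly rate r = 9.6%/12 = 0.8% = 0.008.
Each month: B ← B·(1+r) − $844.11.
Month 1: interest $120.44; balance after payment $14,331.33.
Month 2: interest $114.65; balance after payment $13,601.87.
Month 3: interest $108.81; balance after payment $12,866.58.
Month 4: interest $102.93; balance after payment $12,125.40.
Month 5: interest $97.00; balance after payment $11,378.29.
Month 6: interest $91.03; balance after payment $10,625.21.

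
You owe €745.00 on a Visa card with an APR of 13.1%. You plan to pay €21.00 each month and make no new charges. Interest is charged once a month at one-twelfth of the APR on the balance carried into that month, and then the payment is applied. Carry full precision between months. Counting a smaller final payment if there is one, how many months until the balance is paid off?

46 months

Monthly rate r = 13.1%/12 = 1.09167% = 0.0109167.
Recurrence: B ← B·(1+r) − €21.00.
Month 1: interest €8.13; balance after payment €732.13.
Month 2: interest €7.99; balance after payment €719.13.
Closed form: n = −ln(1 − rB₀/P)/ln(1+r) = −ln(0.61272)/ln(1.01092) ≈ 45.116, so the balance reaches zero during payment 46.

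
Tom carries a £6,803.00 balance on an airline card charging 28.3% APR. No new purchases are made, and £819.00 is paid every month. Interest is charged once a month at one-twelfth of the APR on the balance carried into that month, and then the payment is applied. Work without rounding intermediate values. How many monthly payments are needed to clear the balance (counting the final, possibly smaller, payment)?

Monthly rate r = 28.3%/12 = 2.35833% = 0.0235833.
Recurrence: B ← B·(1+r) − £819.00.
Month 1: interest £160.44; balance after payment £6,144.44.
Month 2: interest £144.91; balance after payment £5,470.34.
Closed form: n = −ln(1 − rB₀/P)/ln(1+r) = −ln(0.80411)/ln(1.02358) ≈ 9.353, so the balance reaches zero during payment 10.

10 months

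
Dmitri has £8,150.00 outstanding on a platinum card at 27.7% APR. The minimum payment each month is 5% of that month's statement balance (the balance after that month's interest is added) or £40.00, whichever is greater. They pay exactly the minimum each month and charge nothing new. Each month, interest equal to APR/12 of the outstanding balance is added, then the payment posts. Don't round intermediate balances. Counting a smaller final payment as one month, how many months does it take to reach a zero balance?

Monthly rate r = 27.7%/12 = 2.30833% = 0.0230833.
While 5% of the post-interest balance exceeds £40.00, each month B ← (B·(1+r))·(1 − 0.05), i.e. B shrinks by the factor (1+r)·0.95 = 0.97193.
This holds for months 1–83. Entering month 84 the balance is £767.06; 5% of the post-interest balance is now below £40.00, so the flat £40.00 minimum applies from here.
From month 84 a fixed £40.00 at rate r clears £767.06 in 26 more payments. Total: 83 + 26 = 109 months.

109 months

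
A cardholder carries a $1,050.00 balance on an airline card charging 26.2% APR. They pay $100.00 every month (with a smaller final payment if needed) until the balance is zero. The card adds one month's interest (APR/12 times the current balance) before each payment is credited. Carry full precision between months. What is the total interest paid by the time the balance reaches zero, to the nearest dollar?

$156

Monthly rate r = 26.2%/12 = 2.18333% = 0.0218333.
Payoff takes n = ⌈−ln(1 − rB₀/P)/ln(1+r)⌉ = ⌈12.056⌉ = 13 payments; the last is $5.66.
Total paid = 12·$100.00 + $5.66 = $1,205.66.
Total interest = total paid − principal = $1,205.66 − $1,050.00 = $155.66.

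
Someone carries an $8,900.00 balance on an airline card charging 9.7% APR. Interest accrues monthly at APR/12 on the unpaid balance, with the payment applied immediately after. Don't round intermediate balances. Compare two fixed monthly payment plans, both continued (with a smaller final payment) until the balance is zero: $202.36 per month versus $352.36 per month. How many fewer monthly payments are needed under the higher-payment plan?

Monthly rate r = 9.7%/12 = 0.808333% = 0.00808333.
At $202.36/mo: n = ⌈−ln(1 − rB₀/P)/ln(1+r)⌉ = 55 payments (last $114.71); total interest = total paid − $8,900.00 = $2,142.15.
At $352.36/mo: 29 payments (last $129.33); total interest $1,095.41.
Payments saved = 55 − 29 = 26.

26 fewer payments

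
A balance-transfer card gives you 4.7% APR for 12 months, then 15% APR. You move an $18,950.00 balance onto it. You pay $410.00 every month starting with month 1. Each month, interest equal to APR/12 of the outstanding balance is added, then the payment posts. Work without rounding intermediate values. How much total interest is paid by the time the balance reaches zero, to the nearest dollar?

Promo months 1–12 at r₀ = 4.7%/12 = 0.00391667; months 13+ at r₁ = 15%/12 = 0.0125.
After month 12: iterate B ← B·(1+r₀) − $410.00 for 12 months → $14,832.71.
Then at r₁ with $410.00/mo: n₂ = −ln(1 − r₁·B/P)/ln(1+r₁) ≈ 48.45 → 49 more payments.
Total paid = 60·$410.00 + $185.28 = $24,785.28; interest = $24,785.28 − $18,950.00 = $5,835.28.

$5,835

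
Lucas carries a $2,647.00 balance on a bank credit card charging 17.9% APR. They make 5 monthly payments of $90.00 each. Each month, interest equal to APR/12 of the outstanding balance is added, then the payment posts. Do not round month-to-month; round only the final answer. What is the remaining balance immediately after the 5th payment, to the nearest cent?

$2,386.77

Monthly rate r = 17.9%/12 = 1.49167% = 0.0149167.
Each month: B ← B·(1+r) − $90.00.
Month 1: interest $39.48; balance after payment $2,596.48.
Month 2: interest $38.73; balance after payment $2,545.22.
Month 3: interest $37.97; balance after payment $2,493.18.
Month 4: interest $37.19; balance after payment $2,440.37.
Month 5: interest $36.40; balance after payment $2,386.77.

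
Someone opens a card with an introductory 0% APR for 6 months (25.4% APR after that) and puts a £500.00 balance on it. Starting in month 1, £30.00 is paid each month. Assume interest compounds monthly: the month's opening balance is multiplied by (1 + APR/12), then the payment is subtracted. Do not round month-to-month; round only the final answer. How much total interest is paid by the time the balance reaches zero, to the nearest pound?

£47

Promo months 1–6 at r₀ = 0%/12 = 0; months 7+ at r₁ = 25.4%/12 = 0.0211667.
After month 6 (no interest yet): B = £500.00 − 6·£30.00 = £320.00.
Then at r₁ with £30.00/mo: n₂ = −ln(1 − r₁·B/P)/ln(1+r₁) ≈ 12.22 → 13 more payments.
Total paid = 18·£30.00 + £6.57 = £546.57; interest = £546.57 − £500.00 = £46.57.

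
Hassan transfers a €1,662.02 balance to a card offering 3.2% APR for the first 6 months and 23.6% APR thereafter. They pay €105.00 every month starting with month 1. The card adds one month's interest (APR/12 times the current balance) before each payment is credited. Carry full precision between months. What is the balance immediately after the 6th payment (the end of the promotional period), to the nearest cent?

€1,054.58

Promo months 1–6 at r₀ = 3.2%/12 = 0.00266667; months 7+ at r₁ = 23.6%/12 = 0.0196667.
After month 6: iterate B ← B·(1+r₀) − €105.00 for 6 months → €1,054.58.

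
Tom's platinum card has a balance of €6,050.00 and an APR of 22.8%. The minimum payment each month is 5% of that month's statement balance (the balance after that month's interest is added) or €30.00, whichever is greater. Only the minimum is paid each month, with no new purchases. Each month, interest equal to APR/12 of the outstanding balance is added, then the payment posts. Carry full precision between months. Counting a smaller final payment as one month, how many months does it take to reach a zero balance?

97 months

Monthly rate r = 22.8%/12 = 1.9% = 0.019.
While 5% of the post-interest balance exceeds €30.00, each month B ← (B·(1+r))·(1 − 0.05), i.e. B shrinks by the factor (1+r)·0.95 = 0.96805.
This holds for months 1–72. Entering month 73 the balance is €583.98; 5% of the post-interest balance is now below €30.00, so the flat €30.00 minimum applies from here.
From month 73 a fixed €30.00 at rate r clears €583.98 in 25 more payments. Total: 72 + 25 = 97 months.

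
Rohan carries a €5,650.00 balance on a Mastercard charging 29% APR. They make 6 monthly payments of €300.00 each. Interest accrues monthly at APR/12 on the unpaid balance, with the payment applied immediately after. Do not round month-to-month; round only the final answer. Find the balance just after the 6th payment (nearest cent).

€4,608.05

Monthly rate r = 29%/12 = 2.41667% = 0.0241667.
Each month: B ← B·(1+r) − €300.00.
Month 1: interest €136.54; balance after payment €5,486.54.
Month 2: interest €132.59; balance after payment €5,319.13.
Month 3: interest €128.55; balance after payment €5,147.68.
Month 4: interest €124.40; balance after payment €4,972.08.
Month 5: interest €120.16; balance after payment €4,792.24.
Month 6: interest €115.81; balance after payment €4,608.05.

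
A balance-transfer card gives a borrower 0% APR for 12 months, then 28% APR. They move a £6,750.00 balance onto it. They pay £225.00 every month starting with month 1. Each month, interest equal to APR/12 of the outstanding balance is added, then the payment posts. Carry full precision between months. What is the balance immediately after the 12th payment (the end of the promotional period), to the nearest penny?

£4,050.00

Promo months 1–12 at r₀ = 0%/12 = 0; months 13+ at r₁ = 28%/12 = 0.0233333.
After month 12 (no interest yet): B = £6,750.00 − 12·£225.00 = £4,050.00.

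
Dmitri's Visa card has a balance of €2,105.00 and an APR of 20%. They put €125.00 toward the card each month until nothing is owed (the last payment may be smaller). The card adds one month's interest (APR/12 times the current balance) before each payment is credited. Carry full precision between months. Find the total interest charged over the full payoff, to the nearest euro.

Monthly rate r = 20%/12 = 1.66667% = 0.0166667.
Payoff takes n = ⌈−ln(1 − rB₀/P)/ln(1+r)⌉ = ⌈19.930⌉ = 20 payments; the last is €116.33.
Total paid = 19·€125.00 + €116.33 = €2,491.33.
Total interest = total paid − principal = €2,491.33 − €2,105.00 = €386.33.

€386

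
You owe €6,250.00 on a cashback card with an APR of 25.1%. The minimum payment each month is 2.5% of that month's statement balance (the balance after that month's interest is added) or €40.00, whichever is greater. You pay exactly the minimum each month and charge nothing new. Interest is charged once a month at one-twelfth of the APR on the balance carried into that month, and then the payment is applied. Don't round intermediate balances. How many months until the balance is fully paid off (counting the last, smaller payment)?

Monthly rate r = 25.1%/12 = 2.09167% = 0.0209167.
While 2.5% of the post-interest balance exceeds €40.00, each month B ← (B·(1+r))·(1 − 0.025), i.e. B shrinks by the factor (1+r)·0.975 = 0.99539.
This holds for months 1–300. Entering month 301 the balance is €1,564.42; 2.5% of the post-interest balance is now below €40.00, so the flat €40.00 minimum applies from here.
From month 301 a fixed €40.00 at rate r clears €1,564.42 in 83 more payments. Total: 300 + 83 = 383 months.

383 months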